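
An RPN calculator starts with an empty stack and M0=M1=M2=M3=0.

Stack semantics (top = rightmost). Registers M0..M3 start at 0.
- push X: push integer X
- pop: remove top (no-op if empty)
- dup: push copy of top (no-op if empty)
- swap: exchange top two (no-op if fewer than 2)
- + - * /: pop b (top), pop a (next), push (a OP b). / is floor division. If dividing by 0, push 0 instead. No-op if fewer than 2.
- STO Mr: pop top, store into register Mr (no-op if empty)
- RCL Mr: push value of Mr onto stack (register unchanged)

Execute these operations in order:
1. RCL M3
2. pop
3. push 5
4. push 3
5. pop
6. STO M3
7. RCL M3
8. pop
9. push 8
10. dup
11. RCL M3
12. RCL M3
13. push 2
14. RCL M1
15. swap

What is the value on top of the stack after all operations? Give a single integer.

After op 1 (RCL M3): stack=[0] mem=[0,0,0,0]
After op 2 (pop): stack=[empty] mem=[0,0,0,0]
After op 3 (push 5): stack=[5] mem=[0,0,0,0]
After op 4 (push 3): stack=[5,3] mem=[0,0,0,0]
After op 5 (pop): stack=[5] mem=[0,0,0,0]
After op 6 (STO M3): stack=[empty] mem=[0,0,0,5]
After op 7 (RCL M3): stack=[5] mem=[0,0,0,5]
After op 8 (pop): stack=[empty] mem=[0,0,0,5]
After op 9 (push 8): stack=[8] mem=[0,0,0,5]
After op 10 (dup): stack=[8,8] mem=[0,0,0,5]
After op 11 (RCL M3): stack=[8,8,5] mem=[0,0,0,5]
After op 12 (RCL M3): stack=[8,8,5,5] mem=[0,0,0,5]
After op 13 (push 2): stack=[8,8,5,5,2] mem=[0,0,0,5]
After op 14 (RCL M1): stack=[8,8,5,5,2,0] mem=[0,0,0,5]
After op 15 (swap): stack=[8,8,5,5,0,2] mem=[0,0,0,5]

Answer: 2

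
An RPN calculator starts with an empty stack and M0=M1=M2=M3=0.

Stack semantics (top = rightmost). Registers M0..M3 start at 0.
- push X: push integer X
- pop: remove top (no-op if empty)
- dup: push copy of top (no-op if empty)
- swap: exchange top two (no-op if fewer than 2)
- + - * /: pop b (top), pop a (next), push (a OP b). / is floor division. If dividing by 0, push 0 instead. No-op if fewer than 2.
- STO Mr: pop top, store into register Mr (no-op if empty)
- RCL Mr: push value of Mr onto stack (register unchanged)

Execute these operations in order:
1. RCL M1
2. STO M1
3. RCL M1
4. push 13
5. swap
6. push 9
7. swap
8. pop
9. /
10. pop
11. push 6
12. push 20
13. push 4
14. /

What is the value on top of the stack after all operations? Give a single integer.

After op 1 (RCL M1): stack=[0] mem=[0,0,0,0]
After op 2 (STO M1): stack=[empty] mem=[0,0,0,0]
After op 3 (RCL M1): stack=[0] mem=[0,0,0,0]
After op 4 (push 13): stack=[0,13] mem=[0,0,0,0]
After op 5 (swap): stack=[13,0] mem=[0,0,0,0]
After op 6 (push 9): stack=[13,0,9] mem=[0,0,0,0]
After op 7 (swap): stack=[13,9,0] mem=[0,0,0,0]
After op 8 (pop): stack=[13,9] mem=[0,0,0,0]
After op 9 (/): stack=[1] mem=[0,0,0,0]
After op 10 (pop): stack=[empty] mem=[0,0,0,0]
After op 11 (push 6): stack=[6] mem=[0,0,0,0]
After op 12 (push 20): stack=[6,20] mem=[0,0,0,0]
After op 13 (push 4): stack=[6,20,4] mem=[0,0,0,0]
After op 14 (/): stack=[6,5] mem=[0,0,0,0]

Answer: 5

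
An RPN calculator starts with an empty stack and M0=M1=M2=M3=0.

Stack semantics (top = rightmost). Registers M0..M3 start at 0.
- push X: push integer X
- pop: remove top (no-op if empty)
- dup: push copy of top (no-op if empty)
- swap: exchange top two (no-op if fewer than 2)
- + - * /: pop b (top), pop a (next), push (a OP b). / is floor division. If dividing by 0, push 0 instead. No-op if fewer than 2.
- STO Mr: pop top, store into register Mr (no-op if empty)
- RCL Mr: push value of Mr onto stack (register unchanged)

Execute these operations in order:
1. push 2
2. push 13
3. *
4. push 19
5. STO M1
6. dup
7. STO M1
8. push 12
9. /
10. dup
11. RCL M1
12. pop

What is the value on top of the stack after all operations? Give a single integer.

Answer: 2

Derivation:
After op 1 (push 2): stack=[2] mem=[0,0,0,0]
After op 2 (push 13): stack=[2,13] mem=[0,0,0,0]
After op 3 (*): stack=[26] mem=[0,0,0,0]
After op 4 (push 19): stack=[26,19] mem=[0,0,0,0]
After op 5 (STO M1): stack=[26] mem=[0,19,0,0]
After op 6 (dup): stack=[26,26] mem=[0,19,0,0]
After op 7 (STO M1): stack=[26] mem=[0,26,0,0]
After op 8 (push 12): stack=[26,12] mem=[0,26,0,0]
After op 9 (/): stack=[2] mem=[0,26,0,0]
After op 10 (dup): stack=[2,2] mem=[0,26,0,0]
After op 11 (RCL M1): stack=[2,2,26] mem=[0,26,0,0]
After op 12 (pop): stack=[2,2] mem=[0,26,0,0]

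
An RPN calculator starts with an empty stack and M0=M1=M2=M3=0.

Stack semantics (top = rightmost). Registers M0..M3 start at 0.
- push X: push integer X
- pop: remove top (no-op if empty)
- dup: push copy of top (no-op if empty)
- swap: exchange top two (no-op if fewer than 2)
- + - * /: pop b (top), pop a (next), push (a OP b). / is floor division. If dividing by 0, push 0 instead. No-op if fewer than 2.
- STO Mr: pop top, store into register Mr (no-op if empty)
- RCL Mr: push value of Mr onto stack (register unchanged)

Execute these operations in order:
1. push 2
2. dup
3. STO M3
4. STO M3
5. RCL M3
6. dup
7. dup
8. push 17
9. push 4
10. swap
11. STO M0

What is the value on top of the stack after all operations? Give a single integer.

Answer: 4

Derivation:
After op 1 (push 2): stack=[2] mem=[0,0,0,0]
After op 2 (dup): stack=[2,2] mem=[0,0,0,0]
After op 3 (STO M3): stack=[2] mem=[0,0,0,2]
After op 4 (STO M3): stack=[empty] mem=[0,0,0,2]
After op 5 (RCL M3): stack=[2] mem=[0,0,0,2]
After op 6 (dup): stack=[2,2] mem=[0,0,0,2]
After op 7 (dup): stack=[2,2,2] mem=[0,0,0,2]
After op 8 (push 17): stack=[2,2,2,17] mem=[0,0,0,2]
After op 9 (push 4): stack=[2,2,2,17,4] mem=[0,0,0,2]
After op 10 (swap): stack=[2,2,2,4,17] mem=[0,0,0,2]
After op 11 (STO M0): stack=[2,2,2,4] mem=[17,0,0,2]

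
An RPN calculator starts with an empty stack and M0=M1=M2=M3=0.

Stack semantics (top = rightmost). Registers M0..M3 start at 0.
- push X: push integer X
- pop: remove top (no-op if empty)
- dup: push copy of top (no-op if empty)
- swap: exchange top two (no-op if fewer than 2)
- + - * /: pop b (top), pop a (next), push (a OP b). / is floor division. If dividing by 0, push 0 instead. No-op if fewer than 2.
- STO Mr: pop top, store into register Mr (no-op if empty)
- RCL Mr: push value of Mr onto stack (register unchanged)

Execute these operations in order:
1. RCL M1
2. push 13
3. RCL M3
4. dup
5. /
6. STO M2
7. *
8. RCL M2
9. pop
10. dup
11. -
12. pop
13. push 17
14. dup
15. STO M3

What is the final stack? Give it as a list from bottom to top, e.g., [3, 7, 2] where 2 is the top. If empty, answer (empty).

After op 1 (RCL M1): stack=[0] mem=[0,0,0,0]
After op 2 (push 13): stack=[0,13] mem=[0,0,0,0]
After op 3 (RCL M3): stack=[0,13,0] mem=[0,0,0,0]
After op 4 (dup): stack=[0,13,0,0] mem=[0,0,0,0]
After op 5 (/): stack=[0,13,0] mem=[0,0,0,0]
After op 6 (STO M2): stack=[0,13] mem=[0,0,0,0]
After op 7 (*): stack=[0] mem=[0,0,0,0]
After op 8 (RCL M2): stack=[0,0] mem=[0,0,0,0]
After op 9 (pop): stack=[0] mem=[0,0,0,0]
After op 10 (dup): stack=[0,0] mem=[0,0,0,0]
After op 11 (-): stack=[0] mem=[0,0,0,0]
After op 12 (pop): stack=[empty] mem=[0,0,0,0]
After op 13 (push 17): stack=[17] mem=[0,0,0,0]
After op 14 (dup): stack=[17,17] mem=[0,0,0,0]
After op 15 (STO M3): stack=[17] mem=[0,0,0,17]

Answer: [17]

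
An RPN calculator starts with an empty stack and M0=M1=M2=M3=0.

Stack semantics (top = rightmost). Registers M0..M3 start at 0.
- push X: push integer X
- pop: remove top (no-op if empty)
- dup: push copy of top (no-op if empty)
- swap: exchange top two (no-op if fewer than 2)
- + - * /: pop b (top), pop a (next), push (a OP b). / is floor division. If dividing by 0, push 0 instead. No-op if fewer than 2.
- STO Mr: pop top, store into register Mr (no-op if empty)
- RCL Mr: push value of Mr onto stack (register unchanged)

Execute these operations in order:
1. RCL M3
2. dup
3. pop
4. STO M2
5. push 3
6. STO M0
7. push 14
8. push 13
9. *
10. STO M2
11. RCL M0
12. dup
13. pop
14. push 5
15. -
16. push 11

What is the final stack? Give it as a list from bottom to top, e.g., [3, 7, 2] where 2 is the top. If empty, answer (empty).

After op 1 (RCL M3): stack=[0] mem=[0,0,0,0]
After op 2 (dup): stack=[0,0] mem=[0,0,0,0]
After op 3 (pop): stack=[0] mem=[0,0,0,0]
After op 4 (STO M2): stack=[empty] mem=[0,0,0,0]
After op 5 (push 3): stack=[3] mem=[0,0,0,0]
After op 6 (STO M0): stack=[empty] mem=[3,0,0,0]
After op 7 (push 14): stack=[14] mem=[3,0,0,0]
After op 8 (push 13): stack=[14,13] mem=[3,0,0,0]
After op 9 (*): stack=[182] mem=[3,0,0,0]
After op 10 (STO M2): stack=[empty] mem=[3,0,182,0]
After op 11 (RCL M0): stack=[3] mem=[3,0,182,0]
After op 12 (dup): stack=[3,3] mem=[3,0,182,0]
After op 13 (pop): stack=[3] mem=[3,0,182,0]
After op 14 (push 5): stack=[3,5] mem=[3,0,182,0]
After op 15 (-): stack=[-2] mem=[3,0,182,0]
After op 16 (push 11): stack=[-2,11] mem=[3,0,182,0]

Answer: [-2, 11]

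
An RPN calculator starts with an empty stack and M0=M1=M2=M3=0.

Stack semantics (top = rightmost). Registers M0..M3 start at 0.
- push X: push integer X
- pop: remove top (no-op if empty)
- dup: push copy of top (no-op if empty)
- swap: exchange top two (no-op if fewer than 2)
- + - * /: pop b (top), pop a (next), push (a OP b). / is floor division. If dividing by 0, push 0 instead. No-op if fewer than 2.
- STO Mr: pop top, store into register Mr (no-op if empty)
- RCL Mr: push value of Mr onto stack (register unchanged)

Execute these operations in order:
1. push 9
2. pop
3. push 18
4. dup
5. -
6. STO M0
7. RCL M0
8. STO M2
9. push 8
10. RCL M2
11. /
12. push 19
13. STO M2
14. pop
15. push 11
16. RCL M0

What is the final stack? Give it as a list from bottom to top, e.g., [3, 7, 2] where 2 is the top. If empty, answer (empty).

Answer: [11, 0]

Derivation:
After op 1 (push 9): stack=[9] mem=[0,0,0,0]
After op 2 (pop): stack=[empty] mem=[0,0,0,0]
After op 3 (push 18): stack=[18] mem=[0,0,0,0]
After op 4 (dup): stack=[18,18] mem=[0,0,0,0]
After op 5 (-): stack=[0] mem=[0,0,0,0]
After op 6 (STO M0): stack=[empty] mem=[0,0,0,0]
After op 7 (RCL M0): stack=[0] mem=[0,0,0,0]
After op 8 (STO M2): stack=[empty] mem=[0,0,0,0]
After op 9 (push 8): stack=[8] mem=[0,0,0,0]
After op 10 (RCL M2): stack=[8,0] mem=[0,0,0,0]
After op 11 (/): stack=[0] mem=[0,0,0,0]
After op 12 (push 19): stack=[0,19] mem=[0,0,0,0]
After op 13 (STO M2): stack=[0] mem=[0,0,19,0]
After op 14 (pop): stack=[empty] mem=[0,0,19,0]
After op 15 (push 11): stack=[11] mem=[0,0,19,0]
After op 16 (RCL M0): stack=[11,0] mem=[0,0,19,0]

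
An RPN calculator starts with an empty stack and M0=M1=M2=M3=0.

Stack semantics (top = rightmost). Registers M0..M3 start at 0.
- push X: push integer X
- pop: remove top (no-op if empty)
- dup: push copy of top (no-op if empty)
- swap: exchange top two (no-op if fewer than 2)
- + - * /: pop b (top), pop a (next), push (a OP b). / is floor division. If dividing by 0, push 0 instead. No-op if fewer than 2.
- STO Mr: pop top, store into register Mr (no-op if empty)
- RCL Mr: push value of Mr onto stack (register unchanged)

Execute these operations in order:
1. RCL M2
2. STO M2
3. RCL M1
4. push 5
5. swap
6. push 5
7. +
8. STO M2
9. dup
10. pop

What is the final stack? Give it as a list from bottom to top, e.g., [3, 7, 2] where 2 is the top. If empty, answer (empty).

After op 1 (RCL M2): stack=[0] mem=[0,0,0,0]
After op 2 (STO M2): stack=[empty] mem=[0,0,0,0]
After op 3 (RCL M1): stack=[0] mem=[0,0,0,0]
After op 4 (push 5): stack=[0,5] mem=[0,0,0,0]
After op 5 (swap): stack=[5,0] mem=[0,0,0,0]
After op 6 (push 5): stack=[5,0,5] mem=[0,0,0,0]
After op 7 (+): stack=[5,5] mem=[0,0,0,0]
After op 8 (STO M2): stack=[5] mem=[0,0,5,0]
After op 9 (dup): stack=[5,5] mem=[0,0,5,0]
After op 10 (pop): stack=[5] mem=[0,0,5,0]

Answer: [5]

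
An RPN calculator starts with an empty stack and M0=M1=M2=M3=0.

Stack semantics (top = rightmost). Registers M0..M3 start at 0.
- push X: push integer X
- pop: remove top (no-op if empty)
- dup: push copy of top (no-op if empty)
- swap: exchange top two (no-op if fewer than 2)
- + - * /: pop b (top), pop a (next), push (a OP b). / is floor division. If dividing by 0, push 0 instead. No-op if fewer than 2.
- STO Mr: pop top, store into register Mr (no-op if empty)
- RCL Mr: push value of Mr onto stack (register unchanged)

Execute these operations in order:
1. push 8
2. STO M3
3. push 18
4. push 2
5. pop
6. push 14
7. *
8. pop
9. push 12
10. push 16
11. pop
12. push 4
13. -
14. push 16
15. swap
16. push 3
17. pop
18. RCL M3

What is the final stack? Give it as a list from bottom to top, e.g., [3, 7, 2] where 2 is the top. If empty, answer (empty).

Answer: [16, 8, 8]

Derivation:
After op 1 (push 8): stack=[8] mem=[0,0,0,0]
After op 2 (STO M3): stack=[empty] mem=[0,0,0,8]
After op 3 (push 18): stack=[18] mem=[0,0,0,8]
After op 4 (push 2): stack=[18,2] mem=[0,0,0,8]
After op 5 (pop): stack=[18] mem=[0,0,0,8]
After op 6 (push 14): stack=[18,14] mem=[0,0,0,8]
After op 7 (*): stack=[252] mem=[0,0,0,8]
After op 8 (pop): stack=[empty] mem=[0,0,0,8]
After op 9 (push 12): stack=[12] mem=[0,0,0,8]
After op 10 (push 16): stack=[12,16] mem=[0,0,0,8]
After op 11 (pop): stack=[12] mem=[0,0,0,8]
After op 12 (push 4): stack=[12,4] mem=[0,0,0,8]
After op 13 (-): stack=[8] mem=[0,0,0,8]
After op 14 (push 16): stack=[8,16] mem=[0,0,0,8]
After op 15 (swap): stack=[16,8] mem=[0,0,0,8]
After op 16 (push 3): stack=[16,8,3] mem=[0,0,0,8]
After op 17 (pop): stack=[16,8] mem=[0,0,0,8]
After op 18 (RCL M3): stack=[16,8,8] mem=[0,0,0,8]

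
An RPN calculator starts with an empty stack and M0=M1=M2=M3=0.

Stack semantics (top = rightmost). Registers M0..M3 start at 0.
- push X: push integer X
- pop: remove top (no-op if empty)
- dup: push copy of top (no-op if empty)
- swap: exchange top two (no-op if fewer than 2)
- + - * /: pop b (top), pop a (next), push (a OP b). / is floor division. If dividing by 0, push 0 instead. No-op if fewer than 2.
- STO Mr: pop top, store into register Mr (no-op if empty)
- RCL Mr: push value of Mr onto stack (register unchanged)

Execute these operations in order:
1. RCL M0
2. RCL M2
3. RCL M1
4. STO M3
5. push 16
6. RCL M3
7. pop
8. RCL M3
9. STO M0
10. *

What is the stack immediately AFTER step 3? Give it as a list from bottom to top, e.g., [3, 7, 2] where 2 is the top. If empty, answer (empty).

After op 1 (RCL M0): stack=[0] mem=[0,0,0,0]
After op 2 (RCL M2): stack=[0,0] mem=[0,0,0,0]
After op 3 (RCL M1): stack=[0,0,0] mem=[0,0,0,0]

[0, 0, 0]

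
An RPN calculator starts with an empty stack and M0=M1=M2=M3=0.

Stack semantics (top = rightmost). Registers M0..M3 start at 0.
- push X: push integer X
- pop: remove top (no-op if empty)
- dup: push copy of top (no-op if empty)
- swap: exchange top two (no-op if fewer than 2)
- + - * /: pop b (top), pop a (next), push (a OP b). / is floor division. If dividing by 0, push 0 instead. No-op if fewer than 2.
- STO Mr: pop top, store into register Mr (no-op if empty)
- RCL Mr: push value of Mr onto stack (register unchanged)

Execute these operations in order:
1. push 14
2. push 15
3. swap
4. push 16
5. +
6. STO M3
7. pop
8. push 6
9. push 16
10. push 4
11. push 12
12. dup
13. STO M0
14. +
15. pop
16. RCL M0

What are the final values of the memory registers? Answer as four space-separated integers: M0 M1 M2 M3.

After op 1 (push 14): stack=[14] mem=[0,0,0,0]
After op 2 (push 15): stack=[14,15] mem=[0,0,0,0]
After op 3 (swap): stack=[15,14] mem=[0,0,0,0]
After op 4 (push 16): stack=[15,14,16] mem=[0,0,0,0]
After op 5 (+): stack=[15,30] mem=[0,0,0,0]
After op 6 (STO M3): stack=[15] mem=[0,0,0,30]
After op 7 (pop): stack=[empty] mem=[0,0,0,30]
After op 8 (push 6): stack=[6] mem=[0,0,0,30]
After op 9 (push 16): stack=[6,16] mem=[0,0,0,30]
After op 10 (push 4): stack=[6,16,4] mem=[0,0,0,30]
After op 11 (push 12): stack=[6,16,4,12] mem=[0,0,0,30]
After op 12 (dup): stack=[6,16,4,12,12] mem=[0,0,0,30]
After op 13 (STO M0): stack=[6,16,4,12] mem=[12,0,0,30]
After op 14 (+): stack=[6,16,16] mem=[12,0,0,30]
After op 15 (pop): stack=[6,16] mem=[12,0,0,30]
After op 16 (RCL M0): stack=[6,16,12] mem=[12,0,0,30]

Answer: 12 0 0 30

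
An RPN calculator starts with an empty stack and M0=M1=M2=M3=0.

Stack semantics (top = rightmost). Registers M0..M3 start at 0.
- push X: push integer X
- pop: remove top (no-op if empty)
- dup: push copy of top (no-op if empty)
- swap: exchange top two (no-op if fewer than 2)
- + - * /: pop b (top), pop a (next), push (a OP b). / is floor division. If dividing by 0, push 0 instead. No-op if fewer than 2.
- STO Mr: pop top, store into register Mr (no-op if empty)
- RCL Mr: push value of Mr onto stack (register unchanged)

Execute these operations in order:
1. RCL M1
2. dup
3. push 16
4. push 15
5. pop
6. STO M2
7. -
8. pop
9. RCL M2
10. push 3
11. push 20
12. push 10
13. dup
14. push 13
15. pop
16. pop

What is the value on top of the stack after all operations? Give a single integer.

After op 1 (RCL M1): stack=[0] mem=[0,0,0,0]
After op 2 (dup): stack=[0,0] mem=[0,0,0,0]
After op 3 (push 16): stack=[0,0,16] mem=[0,0,0,0]
After op 4 (push 15): stack=[0,0,16,15] mem=[0,0,0,0]
After op 5 (pop): stack=[0,0,16] mem=[0,0,0,0]
After op 6 (STO M2): stack=[0,0] mem=[0,0,16,0]
After op 7 (-): stack=[0] mem=[0,0,16,0]
After op 8 (pop): stack=[empty] mem=[0,0,16,0]
After op 9 (RCL M2): stack=[16] mem=[0,0,16,0]
After op 10 (push 3): stack=[16,3] mem=[0,0,16,0]
After op 11 (push 20): stack=[16,3,20] mem=[0,0,16,0]
After op 12 (push 10): stack=[16,3,20,10] mem=[0,0,16,0]
After op 13 (dup): stack=[16,3,20,10,10] mem=[0,0,16,0]
After op 14 (push 13): stack=[16,3,20,10,10,13] mem=[0,0,16,0]
After op 15 (pop): stack=[16,3,20,10,10] mem=[0,0,16,0]
After op 16 (pop): stack=[16,3,20,10] mem=[0,0,16,0]

Answer: 10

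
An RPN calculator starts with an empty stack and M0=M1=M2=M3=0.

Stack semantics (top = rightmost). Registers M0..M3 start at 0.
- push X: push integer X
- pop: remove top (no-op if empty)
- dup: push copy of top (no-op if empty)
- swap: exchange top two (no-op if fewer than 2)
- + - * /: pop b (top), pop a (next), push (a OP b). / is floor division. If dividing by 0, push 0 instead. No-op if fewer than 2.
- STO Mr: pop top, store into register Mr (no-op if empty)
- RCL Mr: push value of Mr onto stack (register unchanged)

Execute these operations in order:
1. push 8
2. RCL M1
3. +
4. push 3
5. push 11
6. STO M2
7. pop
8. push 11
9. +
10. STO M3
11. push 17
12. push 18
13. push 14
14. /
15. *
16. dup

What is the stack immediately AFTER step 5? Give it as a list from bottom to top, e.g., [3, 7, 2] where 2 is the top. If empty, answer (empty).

After op 1 (push 8): stack=[8] mem=[0,0,0,0]
After op 2 (RCL M1): stack=[8,0] mem=[0,0,0,0]
After op 3 (+): stack=[8] mem=[0,0,0,0]
After op 4 (push 3): stack=[8,3] mem=[0,0,0,0]
After op 5 (push 11): stack=[8,3,11] mem=[0,0,0,0]

[8, 3, 11]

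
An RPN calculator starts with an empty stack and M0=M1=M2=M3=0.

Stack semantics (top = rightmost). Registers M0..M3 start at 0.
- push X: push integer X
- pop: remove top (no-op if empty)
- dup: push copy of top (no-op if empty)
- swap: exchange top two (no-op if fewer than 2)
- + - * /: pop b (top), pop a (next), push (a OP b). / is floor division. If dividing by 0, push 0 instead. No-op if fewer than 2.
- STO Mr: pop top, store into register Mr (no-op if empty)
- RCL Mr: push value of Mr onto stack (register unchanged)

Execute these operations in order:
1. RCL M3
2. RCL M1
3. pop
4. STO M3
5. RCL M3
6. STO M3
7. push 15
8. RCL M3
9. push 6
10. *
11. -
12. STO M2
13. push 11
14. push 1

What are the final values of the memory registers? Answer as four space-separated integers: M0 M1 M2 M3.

After op 1 (RCL M3): stack=[0] mem=[0,0,0,0]
After op 2 (RCL M1): stack=[0,0] mem=[0,0,0,0]
After op 3 (pop): stack=[0] mem=[0,0,0,0]
After op 4 (STO M3): stack=[empty] mem=[0,0,0,0]
After op 5 (RCL M3): stack=[0] mem=[0,0,0,0]
After op 6 (STO M3): stack=[empty] mem=[0,0,0,0]
After op 7 (push 15): stack=[15] mem=[0,0,0,0]
After op 8 (RCL M3): stack=[15,0] mem=[0,0,0,0]
After op 9 (push 6): stack=[15,0,6] mem=[0,0,0,0]
After op 10 (*): stack=[15,0] mem=[0,0,0,0]
After op 11 (-): stack=[15] mem=[0,0,0,0]
After op 12 (STO M2): stack=[empty] mem=[0,0,15,0]
After op 13 (push 11): stack=[11] mem=[0,0,15,0]
After op 14 (push 1): stack=[11,1] mem=[0,0,15,0]

Answer: 0 0 15 0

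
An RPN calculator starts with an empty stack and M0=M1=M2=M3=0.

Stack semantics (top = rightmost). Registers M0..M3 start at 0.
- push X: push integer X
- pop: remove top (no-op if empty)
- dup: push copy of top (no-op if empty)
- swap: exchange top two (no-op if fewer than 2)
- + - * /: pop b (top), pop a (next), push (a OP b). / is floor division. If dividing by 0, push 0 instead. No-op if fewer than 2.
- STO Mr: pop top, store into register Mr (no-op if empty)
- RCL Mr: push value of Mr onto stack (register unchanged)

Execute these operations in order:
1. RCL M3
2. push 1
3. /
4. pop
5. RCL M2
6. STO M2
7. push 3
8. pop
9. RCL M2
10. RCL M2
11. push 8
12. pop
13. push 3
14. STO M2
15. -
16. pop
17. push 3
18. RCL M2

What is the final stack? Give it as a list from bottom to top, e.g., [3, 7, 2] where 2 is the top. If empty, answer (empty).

Answer: [3, 3]

Derivation:
After op 1 (RCL M3): stack=[0] mem=[0,0,0,0]
After op 2 (push 1): stack=[0,1] mem=[0,0,0,0]
After op 3 (/): stack=[0] mem=[0,0,0,0]
After op 4 (pop): stack=[empty] mem=[0,0,0,0]
After op 5 (RCL M2): stack=[0] mem=[0,0,0,0]
After op 6 (STO M2): stack=[empty] mem=[0,0,0,0]
After op 7 (push 3): stack=[3] mem=[0,0,0,0]
After op 8 (pop): stack=[empty] mem=[0,0,0,0]
After op 9 (RCL M2): stack=[0] mem=[0,0,0,0]
After op 10 (RCL M2): stack=[0,0] mem=[0,0,0,0]
After op 11 (push 8): stack=[0,0,8] mem=[0,0,0,0]
After op 12 (pop): stack=[0,0] mem=[0,0,0,0]
After op 13 (push 3): stack=[0,0,3] mem=[0,0,0,0]
After op 14 (STO M2): stack=[0,0] mem=[0,0,3,0]
After op 15 (-): stack=[0] mem=[0,0,3,0]
After op 16 (pop): stack=[empty] mem=[0,0,3,0]
After op 17 (push 3): stack=[3] mem=[0,0,3,0]
After op 18 (RCL M2): stack=[3,3] mem=[0,0,3,0]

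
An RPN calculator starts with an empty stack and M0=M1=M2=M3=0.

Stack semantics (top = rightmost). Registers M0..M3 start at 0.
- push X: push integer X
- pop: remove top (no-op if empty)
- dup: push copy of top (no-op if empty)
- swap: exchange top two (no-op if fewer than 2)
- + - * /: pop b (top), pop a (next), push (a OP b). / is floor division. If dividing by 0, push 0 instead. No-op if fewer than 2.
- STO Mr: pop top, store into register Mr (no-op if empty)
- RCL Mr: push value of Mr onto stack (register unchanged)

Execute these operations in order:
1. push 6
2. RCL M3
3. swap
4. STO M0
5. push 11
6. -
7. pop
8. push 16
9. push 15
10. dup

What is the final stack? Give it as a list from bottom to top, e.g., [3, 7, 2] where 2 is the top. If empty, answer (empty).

After op 1 (push 6): stack=[6] mem=[0,0,0,0]
After op 2 (RCL M3): stack=[6,0] mem=[0,0,0,0]
After op 3 (swap): stack=[0,6] mem=[0,0,0,0]
After op 4 (STO M0): stack=[0] mem=[6,0,0,0]
After op 5 (push 11): stack=[0,11] mem=[6,0,0,0]
After op 6 (-): stack=[-11] mem=[6,0,0,0]
After op 7 (pop): stack=[empty] mem=[6,0,0,0]
After op 8 (push 16): stack=[16] mem=[6,0,0,0]
After op 9 (push 15): stack=[16,15] mem=[6,0,0,0]
After op 10 (dup): stack=[16,15,15] mem=[6,0,0,0]

Answer: [16, 15, 15]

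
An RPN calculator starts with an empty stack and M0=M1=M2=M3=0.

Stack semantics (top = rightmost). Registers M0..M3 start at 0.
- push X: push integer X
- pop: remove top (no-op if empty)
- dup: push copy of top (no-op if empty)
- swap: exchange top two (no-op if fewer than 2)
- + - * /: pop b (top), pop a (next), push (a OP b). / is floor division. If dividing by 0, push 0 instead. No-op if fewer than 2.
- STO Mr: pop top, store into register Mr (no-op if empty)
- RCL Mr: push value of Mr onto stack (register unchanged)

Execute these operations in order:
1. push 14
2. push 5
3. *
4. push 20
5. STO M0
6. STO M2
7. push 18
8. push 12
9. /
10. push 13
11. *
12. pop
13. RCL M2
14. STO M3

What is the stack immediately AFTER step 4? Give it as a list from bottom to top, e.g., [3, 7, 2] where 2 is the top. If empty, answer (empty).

After op 1 (push 14): stack=[14] mem=[0,0,0,0]
After op 2 (push 5): stack=[14,5] mem=[0,0,0,0]
After op 3 (*): stack=[70] mem=[0,0,0,0]
After op 4 (push 20): stack=[70,20] mem=[0,0,0,0]

[70, 20]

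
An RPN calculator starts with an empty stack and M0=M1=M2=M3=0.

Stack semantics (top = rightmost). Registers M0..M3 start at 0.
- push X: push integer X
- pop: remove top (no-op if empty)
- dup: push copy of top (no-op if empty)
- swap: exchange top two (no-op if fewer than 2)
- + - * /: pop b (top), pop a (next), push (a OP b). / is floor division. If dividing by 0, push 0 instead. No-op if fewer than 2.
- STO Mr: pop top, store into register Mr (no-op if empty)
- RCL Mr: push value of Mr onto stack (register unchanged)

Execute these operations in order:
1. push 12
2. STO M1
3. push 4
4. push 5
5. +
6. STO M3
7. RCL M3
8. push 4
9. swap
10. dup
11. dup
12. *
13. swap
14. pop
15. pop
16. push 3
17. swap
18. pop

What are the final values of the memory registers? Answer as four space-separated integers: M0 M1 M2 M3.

Answer: 0 12 0 9

Derivation:
After op 1 (push 12): stack=[12] mem=[0,0,0,0]
After op 2 (STO M1): stack=[empty] mem=[0,12,0,0]
After op 3 (push 4): stack=[4] mem=[0,12,0,0]
After op 4 (push 5): stack=[4,5] mem=[0,12,0,0]
After op 5 (+): stack=[9] mem=[0,12,0,0]
After op 6 (STO M3): stack=[empty] mem=[0,12,0,9]
After op 7 (RCL M3): stack=[9] mem=[0,12,0,9]
After op 8 (push 4): stack=[9,4] mem=[0,12,0,9]
After op 9 (swap): stack=[4,9] mem=[0,12,0,9]
After op 10 (dup): stack=[4,9,9] mem=[0,12,0,9]
After op 11 (dup): stack=[4,9,9,9] mem=[0,12,0,9]
After op 12 (*): stack=[4,9,81] mem=[0,12,0,9]
After op 13 (swap): stack=[4,81,9] mem=[0,12,0,9]
After op 14 (pop): stack=[4,81] mem=[0,12,0,9]
After op 15 (pop): stack=[4] mem=[0,12,0,9]
After op 16 (push 3): stack=[4,3] mem=[0,12,0,9]
After op 17 (swap): stack=[3,4] mem=[0,12,0,9]
After op 18 (pop): stack=[3] mem=[0,12,0,9]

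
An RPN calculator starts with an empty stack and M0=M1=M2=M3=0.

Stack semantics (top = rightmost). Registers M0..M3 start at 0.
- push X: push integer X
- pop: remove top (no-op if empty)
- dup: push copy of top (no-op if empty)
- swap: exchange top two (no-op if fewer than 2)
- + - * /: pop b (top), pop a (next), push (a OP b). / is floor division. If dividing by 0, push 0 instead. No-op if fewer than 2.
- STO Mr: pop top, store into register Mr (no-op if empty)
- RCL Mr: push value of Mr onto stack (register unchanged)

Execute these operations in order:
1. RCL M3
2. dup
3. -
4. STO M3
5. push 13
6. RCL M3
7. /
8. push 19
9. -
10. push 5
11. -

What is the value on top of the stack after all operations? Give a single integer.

Answer: -24

Derivation:
After op 1 (RCL M3): stack=[0] mem=[0,0,0,0]
After op 2 (dup): stack=[0,0] mem=[0,0,0,0]
After op 3 (-): stack=[0] mem=[0,0,0,0]
After op 4 (STO M3): stack=[empty] mem=[0,0,0,0]
After op 5 (push 13): stack=[13] mem=[0,0,0,0]
After op 6 (RCL M3): stack=[13,0] mem=[0,0,0,0]
After op 7 (/): stack=[0] mem=[0,0,0,0]
After op 8 (push 19): stack=[0,19] mem=[0,0,0,0]
After op 9 (-): stack=[-19] mem=[0,0,0,0]
After op 10 (push 5): stack=[-19,5] mem=[0,0,0,0]
After op 11 (-): stack=[-24] mem=[0,0,0,0]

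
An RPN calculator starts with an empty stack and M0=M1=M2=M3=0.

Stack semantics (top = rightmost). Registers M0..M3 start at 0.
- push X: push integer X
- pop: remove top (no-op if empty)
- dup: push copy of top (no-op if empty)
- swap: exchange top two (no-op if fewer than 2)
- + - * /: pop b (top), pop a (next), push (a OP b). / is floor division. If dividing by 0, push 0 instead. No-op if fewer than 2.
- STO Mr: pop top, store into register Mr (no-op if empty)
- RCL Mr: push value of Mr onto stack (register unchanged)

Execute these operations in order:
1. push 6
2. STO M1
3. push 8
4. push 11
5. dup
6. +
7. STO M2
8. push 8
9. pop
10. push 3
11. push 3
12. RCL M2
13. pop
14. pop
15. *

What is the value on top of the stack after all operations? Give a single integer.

Answer: 24

Derivation:
After op 1 (push 6): stack=[6] mem=[0,0,0,0]
After op 2 (STO M1): stack=[empty] mem=[0,6,0,0]
After op 3 (push 8): stack=[8] mem=[0,6,0,0]
After op 4 (push 11): stack=[8,11] mem=[0,6,0,0]
After op 5 (dup): stack=[8,11,11] mem=[0,6,0,0]
After op 6 (+): stack=[8,22] mem=[0,6,0,0]
After op 7 (STO M2): stack=[8] mem=[0,6,22,0]
After op 8 (push 8): stack=[8,8] mem=[0,6,22,0]
After op 9 (pop): stack=[8] mem=[0,6,22,0]
After op 10 (push 3): stack=[8,3] mem=[0,6,22,0]
After op 11 (push 3): stack=[8,3,3] mem=[0,6,22,0]
After op 12 (RCL M2): stack=[8,3,3,22] mem=[0,6,22,0]
After op 13 (pop): stack=[8,3,3] mem=[0,6,22,0]
After op 14 (pop): stack=[8,3] mem=[0,6,22,0]
After op 15 (*): stack=[24] mem=[0,6,22,0]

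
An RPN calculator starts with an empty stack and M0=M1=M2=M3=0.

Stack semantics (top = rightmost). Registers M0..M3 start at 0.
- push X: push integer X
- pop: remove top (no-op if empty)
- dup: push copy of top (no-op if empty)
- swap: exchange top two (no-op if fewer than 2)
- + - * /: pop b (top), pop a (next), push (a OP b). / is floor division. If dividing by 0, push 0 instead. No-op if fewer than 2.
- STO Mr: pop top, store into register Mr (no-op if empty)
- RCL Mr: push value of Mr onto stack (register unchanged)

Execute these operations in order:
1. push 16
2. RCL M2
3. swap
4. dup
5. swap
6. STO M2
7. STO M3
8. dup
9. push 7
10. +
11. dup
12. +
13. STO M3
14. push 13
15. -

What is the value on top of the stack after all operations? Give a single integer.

Answer: -13

Derivation:
After op 1 (push 16): stack=[16] mem=[0,0,0,0]
After op 2 (RCL M2): stack=[16,0] mem=[0,0,0,0]
After op 3 (swap): stack=[0,16] mem=[0,0,0,0]
After op 4 (dup): stack=[0,16,16] mem=[0,0,0,0]
After op 5 (swap): stack=[0,16,16] mem=[0,0,0,0]
After op 6 (STO M2): stack=[0,16] mem=[0,0,16,0]
After op 7 (STO M3): stack=[0] mem=[0,0,16,16]
After op 8 (dup): stack=[0,0] mem=[0,0,16,16]
After op 9 (push 7): stack=[0,0,7] mem=[0,0,16,16]
After op 10 (+): stack=[0,7] mem=[0,0,16,16]
After op 11 (dup): stack=[0,7,7] mem=[0,0,16,16]
After op 12 (+): stack=[0,14] mem=[0,0,16,16]
After op 13 (STO M3): stack=[0] mem=[0,0,16,14]
After op 14 (push 13): stack=[0,13] mem=[0,0,16,14]
After op 15 (-): stack=[-13] mem=[0,0,16,14]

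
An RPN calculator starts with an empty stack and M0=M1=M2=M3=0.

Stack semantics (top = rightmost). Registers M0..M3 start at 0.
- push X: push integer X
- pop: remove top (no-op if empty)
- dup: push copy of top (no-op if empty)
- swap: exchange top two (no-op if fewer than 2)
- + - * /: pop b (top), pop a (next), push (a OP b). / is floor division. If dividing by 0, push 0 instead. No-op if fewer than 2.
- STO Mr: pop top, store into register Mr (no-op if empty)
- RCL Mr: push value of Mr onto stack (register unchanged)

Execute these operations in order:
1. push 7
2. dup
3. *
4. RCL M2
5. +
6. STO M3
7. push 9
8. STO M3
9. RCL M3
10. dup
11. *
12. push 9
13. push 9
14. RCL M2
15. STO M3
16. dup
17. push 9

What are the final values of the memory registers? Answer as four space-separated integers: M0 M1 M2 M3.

Answer: 0 0 0 0

Derivation:
After op 1 (push 7): stack=[7] mem=[0,0,0,0]
After op 2 (dup): stack=[7,7] mem=[0,0,0,0]
After op 3 (*): stack=[49] mem=[0,0,0,0]
After op 4 (RCL M2): stack=[49,0] mem=[0,0,0,0]
After op 5 (+): stack=[49] mem=[0,0,0,0]
After op 6 (STO M3): stack=[empty] mem=[0,0,0,49]
After op 7 (push 9): stack=[9] mem=[0,0,0,49]
After op 8 (STO M3): stack=[empty] mem=[0,0,0,9]
After op 9 (RCL M3): stack=[9] mem=[0,0,0,9]
After op 10 (dup): stack=[9,9] mem=[0,0,0,9]
After op 11 (*): stack=[81] mem=[0,0,0,9]
After op 12 (push 9): stack=[81,9] mem=[0,0,0,9]
After op 13 (push 9): stack=[81,9,9] mem=[0,0,0,9]
After op 14 (RCL M2): stack=[81,9,9,0] mem=[0,0,0,9]
After op 15 (STO M3): stack=[81,9,9] mem=[0,0,0,0]
After op 16 (dup): stack=[81,9,9,9] mem=[0,0,0,0]
After op 17 (push 9): stack=[81,9,9,9,9] mem=[0,0,0,0]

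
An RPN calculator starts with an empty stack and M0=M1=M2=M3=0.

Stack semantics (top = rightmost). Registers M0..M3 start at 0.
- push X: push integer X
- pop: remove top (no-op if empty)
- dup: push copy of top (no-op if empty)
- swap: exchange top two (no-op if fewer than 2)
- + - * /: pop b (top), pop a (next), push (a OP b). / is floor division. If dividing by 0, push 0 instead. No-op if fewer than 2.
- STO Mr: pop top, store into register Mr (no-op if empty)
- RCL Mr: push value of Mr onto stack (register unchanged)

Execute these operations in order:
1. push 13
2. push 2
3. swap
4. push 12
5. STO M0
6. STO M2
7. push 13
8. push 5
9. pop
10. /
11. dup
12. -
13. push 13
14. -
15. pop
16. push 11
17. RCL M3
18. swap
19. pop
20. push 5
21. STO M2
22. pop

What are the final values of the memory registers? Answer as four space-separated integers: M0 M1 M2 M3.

Answer: 12 0 5 0

Derivation:
After op 1 (push 13): stack=[13] mem=[0,0,0,0]
After op 2 (push 2): stack=[13,2] mem=[0,0,0,0]
After op 3 (swap): stack=[2,13] mem=[0,0,0,0]
After op 4 (push 12): stack=[2,13,12] mem=[0,0,0,0]
After op 5 (STO M0): stack=[2,13] mem=[12,0,0,0]
After op 6 (STO M2): stack=[2] mem=[12,0,13,0]
After op 7 (push 13): stack=[2,13] mem=[12,0,13,0]
After op 8 (push 5): stack=[2,13,5] mem=[12,0,13,0]
After op 9 (pop): stack=[2,13] mem=[12,0,13,0]
After op 10 (/): stack=[0] mem=[12,0,13,0]
After op 11 (dup): stack=[0,0] mem=[12,0,13,0]
After op 12 (-): stack=[0] mem=[12,0,13,0]
After op 13 (push 13): stack=[0,13] mem=[12,0,13,0]
After op 14 (-): stack=[-13] mem=[12,0,13,0]
After op 15 (pop): stack=[empty] mem=[12,0,13,0]
After op 16 (push 11): stack=[11] mem=[12,0,13,0]
After op 17 (RCL M3): stack=[11,0] mem=[12,0,13,0]
After op 18 (swap): stack=[0,11] mem=[12,0,13,0]
After op 19 (pop): stack=[0] mem=[12,0,13,0]
After op 20 (push 5): stack=[0,5] mem=[12,0,13,0]
After op 21 (STO M2): stack=[0] mem=[12,0,5,0]
After op 22 (pop): stack=[empty] mem=[12,0,5,0]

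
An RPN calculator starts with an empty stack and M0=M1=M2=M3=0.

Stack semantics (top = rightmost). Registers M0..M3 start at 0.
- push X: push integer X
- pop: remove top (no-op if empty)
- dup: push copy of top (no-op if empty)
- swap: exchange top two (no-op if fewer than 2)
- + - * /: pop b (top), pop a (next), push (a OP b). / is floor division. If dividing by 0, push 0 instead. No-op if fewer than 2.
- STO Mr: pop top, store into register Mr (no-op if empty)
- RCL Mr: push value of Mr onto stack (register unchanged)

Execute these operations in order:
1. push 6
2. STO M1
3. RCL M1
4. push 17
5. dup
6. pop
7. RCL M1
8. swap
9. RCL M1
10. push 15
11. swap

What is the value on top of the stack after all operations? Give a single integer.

Answer: 6

Derivation:
After op 1 (push 6): stack=[6] mem=[0,0,0,0]
After op 2 (STO M1): stack=[empty] mem=[0,6,0,0]
After op 3 (RCL M1): stack=[6] mem=[0,6,0,0]
After op 4 (push 17): stack=[6,17] mem=[0,6,0,0]
After op 5 (dup): stack=[6,17,17] mem=[0,6,0,0]
After op 6 (pop): stack=[6,17] mem=[0,6,0,0]
After op 7 (RCL M1): stack=[6,17,6] mem=[0,6,0,0]
After op 8 (swap): stack=[6,6,17] mem=[0,6,0,0]
After op 9 (RCL M1): stack=[6,6,17,6] mem=[0,6,0,0]
After op 10 (push 15): stack=[6,6,17,6,15] mem=[0,6,0,0]
After op 11 (swap): stack=[6,6,17,15,6] mem=[0,6,0,0]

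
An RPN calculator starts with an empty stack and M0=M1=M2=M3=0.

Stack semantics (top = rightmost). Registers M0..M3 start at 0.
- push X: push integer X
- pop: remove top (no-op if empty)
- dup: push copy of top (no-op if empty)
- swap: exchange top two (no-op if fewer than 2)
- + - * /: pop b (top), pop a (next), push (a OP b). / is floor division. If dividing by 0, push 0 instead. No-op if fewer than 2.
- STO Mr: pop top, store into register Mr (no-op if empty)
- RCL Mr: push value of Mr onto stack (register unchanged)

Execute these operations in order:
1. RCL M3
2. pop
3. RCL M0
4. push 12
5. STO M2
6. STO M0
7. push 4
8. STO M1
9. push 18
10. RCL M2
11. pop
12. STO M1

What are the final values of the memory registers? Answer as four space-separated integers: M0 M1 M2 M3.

Answer: 0 18 12 0

Derivation:
After op 1 (RCL M3): stack=[0] mem=[0,0,0,0]
After op 2 (pop): stack=[empty] mem=[0,0,0,0]
After op 3 (RCL M0): stack=[0] mem=[0,0,0,0]
After op 4 (push 12): stack=[0,12] mem=[0,0,0,0]
After op 5 (STO M2): stack=[0] mem=[0,0,12,0]
After op 6 (STO M0): stack=[empty] mem=[0,0,12,0]
After op 7 (push 4): stack=[4] mem=[0,0,12,0]
After op 8 (STO M1): stack=[empty] mem=[0,4,12,0]
After op 9 (push 18): stack=[18] mem=[0,4,12,0]
After op 10 (RCL M2): stack=[18,12] mem=[0,4,12,0]
After op 11 (pop): stack=[18] mem=[0,4,12,0]
After op 12 (STO M1): stack=[empty] mem=[0,18,12,0]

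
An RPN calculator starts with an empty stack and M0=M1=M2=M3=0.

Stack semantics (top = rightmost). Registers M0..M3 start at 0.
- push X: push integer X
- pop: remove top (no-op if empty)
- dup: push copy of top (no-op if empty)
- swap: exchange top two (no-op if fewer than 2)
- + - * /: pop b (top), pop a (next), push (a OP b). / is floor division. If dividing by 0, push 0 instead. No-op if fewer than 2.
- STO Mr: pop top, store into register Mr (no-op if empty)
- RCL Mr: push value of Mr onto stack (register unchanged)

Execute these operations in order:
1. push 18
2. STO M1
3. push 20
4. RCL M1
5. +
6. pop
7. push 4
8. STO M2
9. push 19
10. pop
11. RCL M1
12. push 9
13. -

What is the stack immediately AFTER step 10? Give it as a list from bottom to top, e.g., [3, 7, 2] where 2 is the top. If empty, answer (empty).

After op 1 (push 18): stack=[18] mem=[0,0,0,0]
After op 2 (STO M1): stack=[empty] mem=[0,18,0,0]
After op 3 (push 20): stack=[20] mem=[0,18,0,0]
After op 4 (RCL M1): stack=[20,18] mem=[0,18,0,0]
After op 5 (+): stack=[38] mem=[0,18,0,0]
After op 6 (pop): stack=[empty] mem=[0,18,0,0]
After op 7 (push 4): stack=[4] mem=[0,18,0,0]
After op 8 (STO M2): stack=[empty] mem=[0,18,4,0]
After op 9 (push 19): stack=[19] mem=[0,18,4,0]
After op 10 (pop): stack=[empty] mem=[0,18,4,0]

(empty)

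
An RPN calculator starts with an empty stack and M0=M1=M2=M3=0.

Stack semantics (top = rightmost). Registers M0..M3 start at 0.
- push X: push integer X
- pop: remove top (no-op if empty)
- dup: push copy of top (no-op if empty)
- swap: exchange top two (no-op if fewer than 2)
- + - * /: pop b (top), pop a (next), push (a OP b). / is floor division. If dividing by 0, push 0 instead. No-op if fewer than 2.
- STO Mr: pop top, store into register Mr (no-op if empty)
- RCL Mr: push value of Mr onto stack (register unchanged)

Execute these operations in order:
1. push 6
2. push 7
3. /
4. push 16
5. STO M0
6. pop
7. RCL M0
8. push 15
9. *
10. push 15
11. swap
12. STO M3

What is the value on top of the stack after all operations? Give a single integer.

After op 1 (push 6): stack=[6] mem=[0,0,0,0]
After op 2 (push 7): stack=[6,7] mem=[0,0,0,0]
After op 3 (/): stack=[0] mem=[0,0,0,0]
After op 4 (push 16): stack=[0,16] mem=[0,0,0,0]
After op 5 (STO M0): stack=[0] mem=[16,0,0,0]
After op 6 (pop): stack=[empty] mem=[16,0,0,0]
After op 7 (RCL M0): stack=[16] mem=[16,0,0,0]
After op 8 (push 15): stack=[16,15] mem=[16,0,0,0]
After op 9 (*): stack=[240] mem=[16,0,0,0]
After op 10 (push 15): stack=[240,15] mem=[16,0,0,0]
After op 11 (swap): stack=[15,240] mem=[16,0,0,0]
After op 12 (STO M3): stack=[15] mem=[16,0,0,240]

Answer: 15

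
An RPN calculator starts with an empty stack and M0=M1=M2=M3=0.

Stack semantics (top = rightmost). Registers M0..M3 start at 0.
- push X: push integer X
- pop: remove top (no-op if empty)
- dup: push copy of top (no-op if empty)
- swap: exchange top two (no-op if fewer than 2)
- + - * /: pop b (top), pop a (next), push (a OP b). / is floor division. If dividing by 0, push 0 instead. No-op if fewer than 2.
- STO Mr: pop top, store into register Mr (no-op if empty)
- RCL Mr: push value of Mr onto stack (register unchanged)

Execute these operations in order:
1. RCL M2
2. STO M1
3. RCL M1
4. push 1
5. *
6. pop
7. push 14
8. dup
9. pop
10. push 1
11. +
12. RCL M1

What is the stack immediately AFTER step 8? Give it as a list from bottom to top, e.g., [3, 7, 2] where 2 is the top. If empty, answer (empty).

After op 1 (RCL M2): stack=[0] mem=[0,0,0,0]
After op 2 (STO M1): stack=[empty] mem=[0,0,0,0]
After op 3 (RCL M1): stack=[0] mem=[0,0,0,0]
After op 4 (push 1): stack=[0,1] mem=[0,0,0,0]
After op 5 (*): stack=[0] mem=[0,0,0,0]
After op 6 (pop): stack=[empty] mem=[0,0,0,0]
After op 7 (push 14): stack=[14] mem=[0,0,0,0]
After op 8 (dup): stack=[14,14] mem=[0,0,0,0]

[14, 14]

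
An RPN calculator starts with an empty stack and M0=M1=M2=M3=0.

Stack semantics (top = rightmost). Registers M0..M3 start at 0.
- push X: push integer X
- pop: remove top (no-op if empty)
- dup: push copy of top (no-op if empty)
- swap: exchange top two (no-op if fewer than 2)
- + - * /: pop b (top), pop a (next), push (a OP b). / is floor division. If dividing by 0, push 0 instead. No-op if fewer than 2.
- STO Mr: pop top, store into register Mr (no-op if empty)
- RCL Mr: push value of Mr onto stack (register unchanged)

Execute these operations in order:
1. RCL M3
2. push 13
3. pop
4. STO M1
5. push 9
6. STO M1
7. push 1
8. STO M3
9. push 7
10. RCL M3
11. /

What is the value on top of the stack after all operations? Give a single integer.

After op 1 (RCL M3): stack=[0] mem=[0,0,0,0]
After op 2 (push 13): stack=[0,13] mem=[0,0,0,0]
After op 3 (pop): stack=[0] mem=[0,0,0,0]
After op 4 (STO M1): stack=[empty] mem=[0,0,0,0]
After op 5 (push 9): stack=[9] mem=[0,0,0,0]
After op 6 (STO M1): stack=[empty] mem=[0,9,0,0]
After op 7 (push 1): stack=[1] mem=[0,9,0,0]
After op 8 (STO M3): stack=[empty] mem=[0,9,0,1]
After op 9 (push 7): stack=[7] mem=[0,9,0,1]
After op 10 (RCL M3): stack=[7,1] mem=[0,9,0,1]
After op 11 (/): stack=[7] mem=[0,9,0,1]

Answer: 7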